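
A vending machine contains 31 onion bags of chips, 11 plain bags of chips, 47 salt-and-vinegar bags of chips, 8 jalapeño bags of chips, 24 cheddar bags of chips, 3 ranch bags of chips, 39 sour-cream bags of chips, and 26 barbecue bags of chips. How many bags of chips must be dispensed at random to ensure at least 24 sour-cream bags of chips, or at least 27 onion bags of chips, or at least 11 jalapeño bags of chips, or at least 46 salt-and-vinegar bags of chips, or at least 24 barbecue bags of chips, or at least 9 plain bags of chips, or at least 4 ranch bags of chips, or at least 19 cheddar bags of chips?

155

The worst case stops just short of every target: 26 onion, 8 plain, 45 salt-and-vinegar, all 8 jalapeño, 18 cheddar, 3 ranch, 23 sour-cream, 23 barbecue — 26 + 8 + 45 + 8 + 18 + 3 + 23 + 23 = 154 bags of chips.
One more bag of chips must push some flavor to its target, so 154 + 1 = 155.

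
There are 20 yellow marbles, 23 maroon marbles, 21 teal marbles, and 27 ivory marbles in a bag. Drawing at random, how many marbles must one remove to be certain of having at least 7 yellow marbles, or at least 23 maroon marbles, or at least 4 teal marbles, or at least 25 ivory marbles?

The worst case stops just short of every target: 6 yellow, 22 maroon, 3 teal, 24 ivory — 6 + 22 + 3 + 24 = 55 marbles.
One more marble must push some color to its target, so 55 + 1 = 56.

56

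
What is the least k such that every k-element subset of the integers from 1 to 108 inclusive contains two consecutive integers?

55

Partition {1, …, 108} into 54 pairs: {1,2}, {3,4}, …, {107,108}.
Choosing 54 integers — say the 54 even numbers 2, 4, …, 108 — takes one from each pair and avoids the property.
Choosing 55 forces two into the same pair by pigeonhole, and those are consecutive. So 55.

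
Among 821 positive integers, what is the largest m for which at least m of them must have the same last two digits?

9

The 821 positive integers fall into 100 possible two-digit endings.
If each of the 100 possible two-digit endings held at most 8, the total would be at most 100 × 8 = 800 < 821, a contradiction.
So at least one holds ⌈821/100⌉ = 9.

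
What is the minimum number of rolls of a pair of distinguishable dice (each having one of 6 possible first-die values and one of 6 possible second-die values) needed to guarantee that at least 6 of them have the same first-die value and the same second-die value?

181

There are 6 × 6 = 36 (first-die value, second-die value) combinations acting as pigeonholes.
With 36 × 5 = 180 rolls of a pair of distinguishable dice we could place exactly 5 in each, with no (first-die value, second-die value) pair reaching 6.
One more forces some (first-die value, second-die value) pair to hold 6, so 180 + 1 = 181.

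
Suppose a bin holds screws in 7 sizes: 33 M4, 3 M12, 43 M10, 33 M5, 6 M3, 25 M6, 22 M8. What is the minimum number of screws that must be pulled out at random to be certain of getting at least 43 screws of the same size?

165

In the worst case we take at most 42 of each size, but all 33 M4, all 3 M12, all 33 M5, all 6 M3, all 25 M6, and all 22 M8 (fewer than 42), giving 33 + 3 + 42 + 33 + 6 + 25 + 22 = 164.
One more screw then forces some size to 43, so 164 + 1 = 165.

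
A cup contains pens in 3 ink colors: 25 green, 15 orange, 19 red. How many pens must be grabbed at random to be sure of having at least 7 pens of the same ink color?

19

The worst case takes 6 pens of each ink color without reaching 7 of any: 3 × 6 = 18.
The next pen must bring some ink color to 7, so 18 + 1 = 19.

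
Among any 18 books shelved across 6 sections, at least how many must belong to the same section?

3

If each of the 6 sections held at most 2, the total would be at most 6 × 2 = 12 < 18, a contradiction.
So at least one holds ⌈18/6⌉ = 3.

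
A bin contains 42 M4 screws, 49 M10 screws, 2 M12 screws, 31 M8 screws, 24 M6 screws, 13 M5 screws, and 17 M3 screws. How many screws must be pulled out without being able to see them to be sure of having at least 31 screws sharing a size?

In the worst case we take at most 30 of each size, but all 2 M12, all 24 M6, all 13 M5, and all 17 M3 (fewer than 30), giving 30 + 30 + 2 + 30 + 24 + 13 + 17 = 146.
One more screw then forces some size to 31, so 146 + 1 = 147.

147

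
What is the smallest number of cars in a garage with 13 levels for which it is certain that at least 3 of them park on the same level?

There are 13 levels acting as pigeonholes.
With 13 × 2 = 26 cars we could place exactly 2 in each, with no class reaching 3.
One more forces some class to hold 3, so 26 + 1 = 27.

27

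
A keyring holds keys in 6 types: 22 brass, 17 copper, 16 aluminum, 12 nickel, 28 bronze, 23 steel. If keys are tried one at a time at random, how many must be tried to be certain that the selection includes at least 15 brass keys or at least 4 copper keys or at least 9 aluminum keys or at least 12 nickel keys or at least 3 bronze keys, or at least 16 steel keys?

The worst case stops just short of every target: 14 brass, 3 copper, 8 aluminum, 11 nickel, 2 bronze, 15 steel — 14 + 3 + 8 + 11 + 2 + 15 = 53 keys.
One more key must push some type to its target, so 53 + 1 = 54.

54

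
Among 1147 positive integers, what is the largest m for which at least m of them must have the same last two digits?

12

There are 100 possible two-digit endings, which serve as the pigeonholes.
If each of the 100 possible two-digit endings held at most 11, the total would be at most 100 × 11 = 1100 < 1147, a contradiction.
So at least one holds ⌈1147/100⌉ = 12.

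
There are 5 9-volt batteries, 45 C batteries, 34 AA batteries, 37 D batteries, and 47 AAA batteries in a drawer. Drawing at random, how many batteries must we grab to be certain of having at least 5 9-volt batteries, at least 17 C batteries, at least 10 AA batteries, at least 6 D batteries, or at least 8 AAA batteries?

42

The worst case stops just short of every target: 4 9-volt, 16 C, 9 AA, 5 D, 7 AAA — 4 + 16 + 9 + 5 + 7 = 41 batteries.
One more battery must push some type to its target, so 41 + 1 = 42.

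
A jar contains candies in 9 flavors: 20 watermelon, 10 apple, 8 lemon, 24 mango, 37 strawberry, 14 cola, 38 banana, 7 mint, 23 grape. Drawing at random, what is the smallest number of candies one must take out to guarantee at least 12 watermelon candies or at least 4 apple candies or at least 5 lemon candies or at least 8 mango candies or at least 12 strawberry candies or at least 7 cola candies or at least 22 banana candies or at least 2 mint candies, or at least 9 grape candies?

73

Each of the 9 flavors has its own threshold; avoid all of them simultaneously.
The worst case stops just short of every target: 11 watermelon, 3 apple, 4 lemon, 7 mango, 11 strawberry, 6 cola, 21 banana, 1 mint, 8 grape — 11 + 3 + 4 + 7 + 11 + 6 + 21 + 1 + 8 = 72 candies.
One more candy must push some flavor to its target, so 72 + 1 = 73.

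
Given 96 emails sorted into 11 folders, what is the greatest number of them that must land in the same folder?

The 96 emails fall into 11 folders.
If each of the 11 folders held at most 8, the total would be at most 11 × 8 = 88 < 96, a contradiction.
So at least one holds ⌈96/11⌉ = 9.

9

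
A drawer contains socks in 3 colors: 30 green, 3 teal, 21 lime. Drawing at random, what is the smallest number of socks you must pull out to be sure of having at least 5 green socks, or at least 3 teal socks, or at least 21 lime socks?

Each of the 3 colors has its own threshold; avoid all of them simultaneously.
The worst case stops just short of every target: 4 green, 2 teal, 20 lime — 4 + 2 + 20 = 26 socks.
One more sock must push some color to its target, so 26 + 1 = 27.

27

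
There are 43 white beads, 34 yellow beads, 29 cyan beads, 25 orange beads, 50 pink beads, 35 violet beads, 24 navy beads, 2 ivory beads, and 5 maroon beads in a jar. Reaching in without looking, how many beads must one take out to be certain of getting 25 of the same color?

In the worst case we take at most 24 of each color, but all 2 ivory and all 5 maroon (fewer than 24), giving 24 + 24 + 24 + 24 + 24 + 24 + 24 + 2 + 5 = 175.
One more bead then forces some color to 25, so 175 + 1 = 176.

176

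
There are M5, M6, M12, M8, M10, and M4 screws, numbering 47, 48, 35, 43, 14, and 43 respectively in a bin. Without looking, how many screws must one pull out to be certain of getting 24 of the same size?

In the worst case we take at most 23 of each size, but all 14 M10 (fewer than 23), giving 23 + 23 + 23 + 23 + 14 + 23 = 129.
One more screw then forces some size to 24, so 129 + 1 = 130.

130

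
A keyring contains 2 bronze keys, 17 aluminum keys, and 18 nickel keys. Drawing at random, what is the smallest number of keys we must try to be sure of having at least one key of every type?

36

The hardest type to obtain is bronze: we could draw every other key first — 37 − 2 = 35 keys — without a single bronze one.
The next draw must be bronze, so 35 + 1 = 36.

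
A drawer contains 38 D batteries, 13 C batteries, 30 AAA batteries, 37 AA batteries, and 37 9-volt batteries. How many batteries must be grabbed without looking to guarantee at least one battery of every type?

143

The hardest type to obtain is C: we could draw every other battery first — 155 − 13 = 142 batteries — without a single C one.
The next draw must be C, so 142 + 1 = 143.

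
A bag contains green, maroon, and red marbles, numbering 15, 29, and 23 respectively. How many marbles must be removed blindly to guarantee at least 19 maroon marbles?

The worst case draws every non-maroon marble first: 15 + 23 = 38.
The next 19 draws are then forced to be maroon, giving 38 + 19 = 57.

57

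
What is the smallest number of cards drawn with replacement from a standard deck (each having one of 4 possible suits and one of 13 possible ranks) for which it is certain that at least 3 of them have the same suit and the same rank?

There are 4 × 13 = 52 (suit, rank) combinations acting as pigeonholes.
With 52 × 2 = 104 cards drawn with replacement from a standard deck we could place exactly 2 in each, with no (suit, rank) pair reaching 3.
One more forces some (suit, rank) pair to hold 3, so 104 + 1 = 105.

105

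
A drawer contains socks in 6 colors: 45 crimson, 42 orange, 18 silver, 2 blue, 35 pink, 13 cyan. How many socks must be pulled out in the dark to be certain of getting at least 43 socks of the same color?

In the worst case we take at most 42 of each color, but all 18 silver, all 2 blue, all 35 pink, and all 13 cyan (fewer than 42), giving 42 + 42 + 18 + 2 + 35 + 13 = 152.
One more sock then forces some color to 43, so 152 + 1 = 153.

153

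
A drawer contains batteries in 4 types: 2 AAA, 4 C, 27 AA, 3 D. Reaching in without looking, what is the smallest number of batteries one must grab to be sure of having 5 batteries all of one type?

14

In the worst case we take at most 4 of each type, but all 2 AAA and all 3 D (fewer than 4), giving 2 + 4 + 4 + 3 = 13.
One more battery then forces some type to 5, so 13 + 1 = 14.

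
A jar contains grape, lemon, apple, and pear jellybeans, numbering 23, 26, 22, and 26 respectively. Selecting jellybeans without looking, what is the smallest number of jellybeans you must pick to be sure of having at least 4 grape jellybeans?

The worst case draws every non-grape jellybean first: 26 + 22 + 26 = 74.
The next 4 draws are then forced to be grape, giving 74 + 4 = 78.

78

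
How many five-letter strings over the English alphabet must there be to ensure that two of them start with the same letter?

There are 26 possible first letters acting as pigeonholes.
With 26 five-letter strings over the English alphabet we could place one in each, avoiding any repeat.
One more forces some class to hold 2, so 26 + 1 = 27.

27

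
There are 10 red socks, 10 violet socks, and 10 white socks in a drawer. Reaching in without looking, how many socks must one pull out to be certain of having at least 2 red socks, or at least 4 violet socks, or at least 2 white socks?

The worst case stops just short of every target: 1 red, 3 violet, 1 white — 1 + 3 + 1 = 5 socks.
One more sock must push some color to its target, so 5 + 1 = 6.

6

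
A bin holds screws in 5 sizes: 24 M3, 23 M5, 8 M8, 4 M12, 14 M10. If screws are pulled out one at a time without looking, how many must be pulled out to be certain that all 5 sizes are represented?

The hardest size to obtain is M12: we could draw every other screw first — 73 − 4 = 69 screws — without a single M12 one.
The next draw must be M12, so 69 + 1 = 70.

70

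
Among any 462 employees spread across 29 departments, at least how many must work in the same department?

16

If each of the 29 departments held at most 15, the total would be at most 29 × 15 = 435 < 462, a contradiction.
So at least one holds ⌈462/29⌉ = 16.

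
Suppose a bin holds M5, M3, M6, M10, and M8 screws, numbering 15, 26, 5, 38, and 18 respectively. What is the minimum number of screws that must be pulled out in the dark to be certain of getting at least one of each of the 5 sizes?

The hardest size to obtain is M6: we could draw every other screw first — 102 − 5 = 97 screws — without a single M6 one.
The next draw must be M6, so 97 + 1 = 98.

98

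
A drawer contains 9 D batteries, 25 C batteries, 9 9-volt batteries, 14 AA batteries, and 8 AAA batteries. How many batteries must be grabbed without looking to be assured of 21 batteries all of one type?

61

In the worst case we take at most 20 of each type, but all 9 D, all 9 9-volt, all 14 AA, and all 8 AAA (fewer than 20), giving 9 + 20 + 9 + 14 + 8 = 60.
One more battery then forces some type to 21, so 60 + 1 = 61.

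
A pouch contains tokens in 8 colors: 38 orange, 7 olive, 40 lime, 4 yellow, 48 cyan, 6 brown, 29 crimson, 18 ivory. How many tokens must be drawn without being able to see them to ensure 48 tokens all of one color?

190

In the worst case we take at most 47 of each color, but all 38 orange, all 7 olive, all 40 lime, all 4 yellow, all 6 brown, all 29 crimson, and all 18 ivory (fewer than 47), giving 38 + 7 + 40 + 4 + 47 + 6 + 29 + 18 = 189.
One more token then forces some color to 48, so 189 + 1 = 190.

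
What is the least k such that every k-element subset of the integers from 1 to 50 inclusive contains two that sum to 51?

Partition {1, …, 50} into 25 pairs: {1,50}, {2,49}, …, {25,26}.
Choosing 25 integers — say the integers 1 through 25 — takes one from each pair and avoids the property.
Choosing 26 forces two into the same pair by pigeonhole, and those sum to 51. So 26.

26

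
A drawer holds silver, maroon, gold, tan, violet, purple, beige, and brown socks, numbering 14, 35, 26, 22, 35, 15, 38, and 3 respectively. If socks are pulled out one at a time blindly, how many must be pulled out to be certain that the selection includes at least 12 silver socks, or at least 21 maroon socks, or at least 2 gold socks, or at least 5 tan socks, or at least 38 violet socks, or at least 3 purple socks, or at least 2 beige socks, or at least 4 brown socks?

78

Each of the 8 colors has its own threshold; avoid all of them simultaneously.
The worst case stops just short of every target: 11 silver, 20 maroon, 1 gold, 4 tan, all 35 violet, 2 purple, 1 beige, 3 brown — 11 + 20 + 1 + 4 + 35 + 2 + 1 + 3 = 77 socks.
One more sock must push some color to its target, so 77 + 1 = 78.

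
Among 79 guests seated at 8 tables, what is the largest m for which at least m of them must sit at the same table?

10

If each of the 8 tables held at most 9, the total would be at most 8 × 9 = 72 < 79, a contradiction.
So at least one holds ⌈79/8⌉ = 10.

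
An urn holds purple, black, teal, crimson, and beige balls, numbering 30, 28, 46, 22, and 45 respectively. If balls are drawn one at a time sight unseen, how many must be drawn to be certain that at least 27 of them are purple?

The worst case draws every non-purple ball first: 28 + 46 + 22 + 45 = 141.
The next 27 draws are then forced to be purple, giving 141 + 27 = 168.

168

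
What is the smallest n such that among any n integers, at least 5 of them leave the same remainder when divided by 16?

65

There are 16 residue classes modulo 16 acting as pigeonholes.
With 16 × 4 = 64 integers we could place exactly 4 in each, with no class reaching 5.
One more forces some class to hold 5, so 64 + 1 = 65.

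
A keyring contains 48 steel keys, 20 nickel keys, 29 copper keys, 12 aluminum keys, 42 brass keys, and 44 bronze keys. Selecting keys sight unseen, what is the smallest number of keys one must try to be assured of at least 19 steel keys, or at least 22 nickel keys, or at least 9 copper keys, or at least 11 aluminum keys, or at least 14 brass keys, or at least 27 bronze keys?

96

The worst case stops just short of every target: 18 steel, all 20 nickel, 8 copper, 10 aluminum, 13 brass, 26 bronze — 18 + 20 + 8 + 10 + 13 + 26 = 95 keys.
One more key must push some type to its target, so 95 + 1 = 96.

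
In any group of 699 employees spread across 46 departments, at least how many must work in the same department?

The 699 employees fall into 46 departments.
If each of the 46 departments held at most 15, the total would be at most 46 × 15 = 690 < 699, a contradiction.
So at least one holds ⌈699/46⌉ = 16.

16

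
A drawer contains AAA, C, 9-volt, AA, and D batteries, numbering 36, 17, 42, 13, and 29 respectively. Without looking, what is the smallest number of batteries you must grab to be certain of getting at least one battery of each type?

The hardest type to obtain is AA: we could draw every other battery first — 137 − 13 = 124 batteries — without a single AA one.
The next draw must be AA, so 124 + 1 = 125.

125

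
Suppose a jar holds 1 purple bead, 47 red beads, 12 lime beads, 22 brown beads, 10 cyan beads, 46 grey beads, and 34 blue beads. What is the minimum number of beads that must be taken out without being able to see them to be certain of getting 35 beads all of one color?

Treat the 7 colors as pigeonholes.
In the worst case we take at most 34 of each color, but all 1 purple, all 12 lime, all 22 brown, and all 10 cyan (fewer than 34), giving 1 + 34 + 12 + 22 + 10 + 34 + 34 = 147.
One more bead then forces some color to 35, so 147 + 1 = 148.

148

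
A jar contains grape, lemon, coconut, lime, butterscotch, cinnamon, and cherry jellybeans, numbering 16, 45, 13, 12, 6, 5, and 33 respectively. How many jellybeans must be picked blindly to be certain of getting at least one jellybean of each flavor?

The hardest flavor to obtain is cinnamon: we could draw every other jellybean first — 130 − 5 = 125 jellybeans — without a single cinnamon one.
The next draw must be cinnamon, so 125 + 1 = 126.

126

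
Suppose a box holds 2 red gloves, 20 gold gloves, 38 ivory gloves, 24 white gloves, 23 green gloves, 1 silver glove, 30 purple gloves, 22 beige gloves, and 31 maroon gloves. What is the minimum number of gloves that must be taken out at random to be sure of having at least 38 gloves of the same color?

191

In the worst case we take at most 37 of each color, but all 2 red, all 20 gold, all 24 white, all 23 green, all 1 silver, all 30 purple, all 22 beige, and all 31 maroon (fewer than 37), giving 2 + 20 + 37 + 24 + 23 + 1 + 30 + 22 + 31 = 190.
One more glove then forces some color to 38, so 190 + 1 = 191.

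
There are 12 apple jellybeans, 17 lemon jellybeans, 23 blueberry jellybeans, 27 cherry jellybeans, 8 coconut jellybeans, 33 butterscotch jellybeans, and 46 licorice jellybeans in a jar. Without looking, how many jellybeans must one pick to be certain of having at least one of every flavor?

The hardest flavor to obtain is coconut: we could draw every other jellybean first — 166 − 8 = 158 jellybeans — without a single coconut one.
The next draw must be coconut, so 158 + 1 = 159.

159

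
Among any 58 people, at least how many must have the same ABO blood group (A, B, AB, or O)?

If each of the 4 ABO blood groups held at most 14, the total would be at most 4 × 14 = 56 < 58, a contradiction.
So at least one holds ⌈58/4⌉ = 15.

15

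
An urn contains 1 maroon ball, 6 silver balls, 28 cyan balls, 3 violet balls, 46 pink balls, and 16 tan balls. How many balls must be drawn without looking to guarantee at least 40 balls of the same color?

94

Treat the 6 colors as pigeonholes.
In the worst case we take at most 39 of each color, but all 1 maroon, all 6 silver, all 28 cyan, all 3 violet, and all 16 tan (fewer than 39), giving 1 + 6 + 28 + 3 + 39 + 16 = 93.
One more ball then forces some color to 40, so 93 + 1 = 94.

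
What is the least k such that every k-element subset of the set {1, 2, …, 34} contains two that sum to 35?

Partition {1, …, 34} into 17 pairs: {1,34}, {2,33}, …, {17,18}.
Choosing 17 integers — say the integers 1 through 17 — takes one from each pair and avoids the property.
Choosing 18 forces two into the same pair by pigeonhole, and those sum to 35. So 18.

18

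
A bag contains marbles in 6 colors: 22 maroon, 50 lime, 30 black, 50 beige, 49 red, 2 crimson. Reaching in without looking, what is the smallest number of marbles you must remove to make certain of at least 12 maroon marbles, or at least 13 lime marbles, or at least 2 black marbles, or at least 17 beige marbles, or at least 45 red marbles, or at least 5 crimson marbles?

87

The worst case stops just short of every target: 11 maroon, 12 lime, 1 black, 16 beige, 44 red, all 2 crimson — 11 + 12 + 1 + 16 + 44 + 2 = 86 marbles.
One more marble must push some color to its target, so 86 + 1 = 87.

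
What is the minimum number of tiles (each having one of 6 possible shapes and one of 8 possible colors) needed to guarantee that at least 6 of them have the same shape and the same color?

241

There are 6 × 8 = 48 (shape, color) combinations acting as pigeonholes.
With 48 × 5 = 240 tiles we could place exactly 5 in each, with no (shape, color) pair reaching 6.
One more forces some (shape, color) pair to hold 6, so 240 + 1 = 241.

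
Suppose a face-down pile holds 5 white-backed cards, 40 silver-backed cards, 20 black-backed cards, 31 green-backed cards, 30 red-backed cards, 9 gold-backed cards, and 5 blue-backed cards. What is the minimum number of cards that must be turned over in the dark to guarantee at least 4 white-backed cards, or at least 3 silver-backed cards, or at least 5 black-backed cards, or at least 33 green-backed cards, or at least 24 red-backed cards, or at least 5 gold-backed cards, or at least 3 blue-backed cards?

Each of the 7 back colors has its own threshold; avoid all of them simultaneously.
The worst case stops just short of every target: 3 white-backed, 2 silver-backed, 4 black-backed, all 31 green-backed, 23 red-backed, 4 gold-backed, 2 blue-backed — 3 + 2 + 4 + 31 + 23 + 4 + 2 = 69 cards.
One more card must push some back color to its target, so 69 + 1 = 70.

70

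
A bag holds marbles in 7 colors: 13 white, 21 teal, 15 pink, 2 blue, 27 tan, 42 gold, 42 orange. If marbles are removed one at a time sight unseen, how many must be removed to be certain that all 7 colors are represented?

161

The hardest color to obtain is blue: we could draw every other marble first — 162 − 2 = 160 marbles — without a single blue one.
The next draw must be blue, so 160 + 1 = 161.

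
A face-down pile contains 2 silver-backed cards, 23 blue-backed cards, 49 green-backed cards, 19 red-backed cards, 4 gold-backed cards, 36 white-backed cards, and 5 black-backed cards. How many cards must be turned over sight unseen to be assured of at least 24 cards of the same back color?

100

Treat the 7 back colors as pigeonholes.
In the worst case we take at most 23 of each back color, but all 2 silver-backed, all 19 red-backed, all 4 gold-backed, and all 5 black-backed (fewer than 23), giving 2 + 23 + 23 + 19 + 4 + 23 + 5 = 99.
One more card then forces some back color to 24, so 99 + 1 = 100.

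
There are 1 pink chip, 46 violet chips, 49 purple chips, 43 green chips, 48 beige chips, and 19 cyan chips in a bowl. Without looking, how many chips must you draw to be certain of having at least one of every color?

206

The hardest color to obtain is pink: we could draw every other chip first — 206 − 1 = 205 chips — without a single pink one.
The next draw must be pink, so 205 + 1 = 206.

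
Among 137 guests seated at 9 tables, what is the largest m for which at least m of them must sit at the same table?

The 137 guests fall into 9 tables.
If each of the 9 tables held at most 15, the total would be at most 9 × 15 = 135 < 137, a contradiction.
So at least one holds ⌈137/9⌉ = 16.

16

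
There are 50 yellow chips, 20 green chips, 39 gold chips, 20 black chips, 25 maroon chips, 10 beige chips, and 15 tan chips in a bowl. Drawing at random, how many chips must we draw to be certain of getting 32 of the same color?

153

In the worst case we take at most 31 of each color, but all 20 green, all 20 black, all 25 maroon, all 10 beige, and all 15 tan (fewer than 31), giving 31 + 20 + 31 + 20 + 25 + 10 + 15 = 152.
One more chip then forces some color to 32, so 152 + 1 = 153.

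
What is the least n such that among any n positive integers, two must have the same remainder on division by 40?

41

Use the pigeonhole principle on residue classes: two integers differ by a multiple of 40 exactly when they share a remainder mod 40.
There are 40 residue classes mod 40, so 40 integers can all lie in distinct classes.
One more integer must repeat a residue, giving a difference divisible by 40. So n = 40 + 1 = 41.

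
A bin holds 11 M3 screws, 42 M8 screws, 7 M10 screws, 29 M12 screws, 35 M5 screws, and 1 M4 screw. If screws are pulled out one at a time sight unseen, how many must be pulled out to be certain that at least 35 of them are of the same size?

Treat the 6 sizes as pigeonholes.
In the worst case we take at most 34 of each size, but all 11 M3, all 7 M10, all 29 M12, and all 1 M4 (fewer than 34), giving 11 + 34 + 7 + 29 + 34 + 1 = 116.
One more screw then forces some size to 35, so 116 + 1 = 117.

117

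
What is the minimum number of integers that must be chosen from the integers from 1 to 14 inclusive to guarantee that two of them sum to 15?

8

Partition {1, …, 14} into 7 pairs: {1,14}, {2,13}, …, {7,8}.
Choosing 7 integers — say the integers 1 through 7 — takes one from each pair and avoids the property.
Choosing 8 forces two into the same pair by pigeonhole, and those sum to 15. So 8.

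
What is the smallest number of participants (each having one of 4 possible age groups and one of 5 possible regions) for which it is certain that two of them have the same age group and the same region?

There are 4 × 5 = 20 (age group, region) combinations acting as pigeonholes.
With 20 participants we could place one in each, avoiding any repeat.
One more forces some (age group, region) pair to hold 2, so 20 + 1 = 21.

21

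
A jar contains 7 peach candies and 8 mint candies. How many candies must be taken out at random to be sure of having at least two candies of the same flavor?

The worst case takes 1 candy of each flavor without reaching 2 of any: 2 × 1 = 2.
The next candy must bring some flavor to 2, so 2 + 1 = 3.

3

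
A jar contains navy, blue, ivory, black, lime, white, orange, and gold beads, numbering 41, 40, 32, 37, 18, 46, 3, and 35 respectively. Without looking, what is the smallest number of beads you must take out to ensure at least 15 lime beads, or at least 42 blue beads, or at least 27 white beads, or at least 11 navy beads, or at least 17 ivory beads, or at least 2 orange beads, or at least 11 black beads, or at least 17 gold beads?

134

The worst case stops just short of every target: 10 navy, all 40 blue, 16 ivory, 10 black, 14 lime, 26 white, 1 orange, 16 gold — 10 + 40 + 16 + 10 + 14 + 26 + 1 + 16 = 133 beads.
One more bead must push some color to its target, so 133 + 1 = 134.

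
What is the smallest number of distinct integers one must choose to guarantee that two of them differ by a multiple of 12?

13

Use the pigeonhole principle on residue classes: two integers differ by a multiple of 12 exactly when they share a remainder mod 12.
There are 12 residue classes mod 12, so 12 integers can all lie in distinct classes.
One more integer must repeat a residue, giving a difference divisible by 12. So n = 12 + 1 = 13.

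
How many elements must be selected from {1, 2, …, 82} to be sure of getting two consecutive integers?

42

Partition {1, …, 82} into 41 pairs: {1,2}, {3,4}, …, {81,82}.
Choosing 41 integers — say the 41 even numbers 2, 4, …, 82 — takes one from each pair and avoids the property.
Choosing 42 forces two into the same pair by pigeonhole, and those are consecutive. So 42.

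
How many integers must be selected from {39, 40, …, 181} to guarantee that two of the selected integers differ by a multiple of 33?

34

Group the integers by remainder mod 33; there are 33 residue classes, each nonempty in this range.
Choosing one from each class (33 integers) avoids any shared remainder.
One more choice must repeat a class, so two differ by a multiple of 33. Hence 33 + 1 = 34.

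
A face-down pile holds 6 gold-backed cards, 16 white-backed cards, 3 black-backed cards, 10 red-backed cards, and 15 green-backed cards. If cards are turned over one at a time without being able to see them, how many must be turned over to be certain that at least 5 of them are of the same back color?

In the worst case we take at most 4 of each back color, but all 3 black-backed (fewer than 4), giving 4 + 4 + 3 + 4 + 4 = 19.
One more card then forces some back color to 5, so 19 + 1 = 20.

20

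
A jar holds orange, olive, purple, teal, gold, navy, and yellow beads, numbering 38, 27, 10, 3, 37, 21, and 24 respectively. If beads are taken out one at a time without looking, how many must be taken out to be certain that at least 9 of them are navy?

148

To avoid navy beads as long as possible, exhaust the other 6 colors first.
The worst case draws every non-navy bead first: 38 + 27 + 10 + 3 + 37 + 24 = 139.
The next 9 draws are then forced to be navy, giving 139 + 9 = 148.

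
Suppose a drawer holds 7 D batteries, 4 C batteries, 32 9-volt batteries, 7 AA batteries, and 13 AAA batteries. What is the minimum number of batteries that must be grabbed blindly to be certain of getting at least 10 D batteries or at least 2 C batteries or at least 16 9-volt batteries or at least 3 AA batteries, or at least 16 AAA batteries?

39

The worst case stops just short of every target: all 7 D, 1 C, 15 9-volt, 2 AA, all 13 AAA — 7 + 1 + 15 + 2 + 13 = 38 batteries.
One more battery must push some type to its target, so 38 + 1 = 39.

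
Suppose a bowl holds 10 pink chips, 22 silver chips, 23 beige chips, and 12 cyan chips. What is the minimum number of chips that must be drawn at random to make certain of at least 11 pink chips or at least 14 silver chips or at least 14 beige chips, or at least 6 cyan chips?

42

The worst case stops just short of every target: 10 pink, 13 silver, 13 beige, 5 cyan — 10 + 13 + 13 + 5 = 41 chips.
One more chip must push some color to its target, so 41 + 1 = 42.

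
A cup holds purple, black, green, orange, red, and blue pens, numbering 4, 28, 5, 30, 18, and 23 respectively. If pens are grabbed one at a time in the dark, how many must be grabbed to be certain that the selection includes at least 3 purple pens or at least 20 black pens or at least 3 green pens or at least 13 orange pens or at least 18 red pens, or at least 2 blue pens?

54

Each of the 6 ink colors has its own threshold; avoid all of them simultaneously.
The worst case stops just short of every target: 2 purple, 19 black, 2 green, 12 orange, 17 red, 1 blue — 2 + 19 + 2 + 12 + 17 + 1 = 53 pens.
One more pen must push some ink color to its target, so 53 + 1 = 54.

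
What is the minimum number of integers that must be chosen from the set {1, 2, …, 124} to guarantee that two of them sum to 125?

Partition {1, …, 124} into 62 pairs: {1,124}, {2,123}, …, {62,63}.
Choosing 62 integers — say the integers 1 through 62 — takes one from each pair and avoids the property.
Choosing 63 forces two into the same pair by pigeonhole, and those sum to 125. So 63.

63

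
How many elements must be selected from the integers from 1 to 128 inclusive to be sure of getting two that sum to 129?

65

Partition {1, …, 128} into 64 pairs: {1,128}, {2,127}, …, {64,65}.
Choosing 64 integers — say the integers 1 through 64 — takes one from each pair and avoids the property.
Choosing 65 forces two into the same pair by pigeonhole, and those sum to 129. So 65.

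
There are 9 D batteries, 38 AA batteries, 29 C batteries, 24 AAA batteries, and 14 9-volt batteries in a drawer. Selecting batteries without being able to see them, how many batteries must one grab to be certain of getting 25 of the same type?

96

Treat the 5 types as pigeonholes.
In the worst case we take at most 24 of each type, but all 9 D and all 14 9-volt (fewer than 24), giving 9 + 24 + 24 + 24 + 14 = 95.
One more battery then forces some type to 25, so 95 + 1 = 96.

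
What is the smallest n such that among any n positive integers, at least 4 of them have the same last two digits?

301

There are 100 possible two-digit endings acting as pigeonholes.
With 100 × 3 = 300 positive integers we could place exactly 3 in each, with no class reaching 4.
One more forces some class to hold 4, so 300 + 1 = 301.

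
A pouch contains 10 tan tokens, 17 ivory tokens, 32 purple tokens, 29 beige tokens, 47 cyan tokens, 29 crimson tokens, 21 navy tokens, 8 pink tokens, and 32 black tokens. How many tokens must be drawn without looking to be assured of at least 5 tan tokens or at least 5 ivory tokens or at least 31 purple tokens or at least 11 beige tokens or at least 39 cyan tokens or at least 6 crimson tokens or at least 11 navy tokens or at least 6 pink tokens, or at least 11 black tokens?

Each of the 9 colors has its own threshold; avoid all of them simultaneously.
The worst case stops just short of every target: 4 tan, 4 ivory, 30 purple, 10 beige, 38 cyan, 5 crimson, 10 navy, 5 pink, 10 black — 4 + 4 + 30 + 10 + 38 + 5 + 10 + 5 + 10 = 116 tokens.
One more token must push some color to its target, so 116 + 1 = 117.

117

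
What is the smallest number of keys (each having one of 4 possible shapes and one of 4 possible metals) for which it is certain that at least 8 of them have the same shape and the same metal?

113

There are 4 × 4 = 16 (shape, metal) combinations acting as pigeonholes.
With 16 × 7 = 112 keys we could place exactly 7 in each, with no (shape, metal) pair reaching 8.
One more forces some (shape, metal) pair to hold 8, so 112 + 1 = 113.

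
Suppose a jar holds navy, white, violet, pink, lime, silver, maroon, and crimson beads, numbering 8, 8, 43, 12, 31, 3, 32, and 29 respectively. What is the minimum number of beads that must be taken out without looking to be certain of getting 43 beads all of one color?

166

Treat the 8 colors as pigeonholes.
In the worst case we take at most 42 of each color, but all 8 navy, all 8 white, all 12 pink, all 31 lime, all 3 silver, all 32 maroon, and all 29 crimson (fewer than 42), giving 8 + 8 + 42 + 12 + 31 + 3 + 32 + 29 = 165.
One more bead then forces some color to 43, so 165 + 1 = 166.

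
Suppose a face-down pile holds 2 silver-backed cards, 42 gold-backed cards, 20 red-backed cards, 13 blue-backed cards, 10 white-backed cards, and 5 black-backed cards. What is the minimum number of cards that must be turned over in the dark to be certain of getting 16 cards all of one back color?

Treat the 6 back colors as pigeonholes.
In the worst case we take at most 15 of each back color, but all 2 silver-backed, all 13 blue-backed, all 10 white-backed, and all 5 black-backed (fewer than 15), giving 2 + 15 + 15 + 13 + 10 + 5 = 60.
One more card then forces some back color to 16, so 60 + 1 = 61.

61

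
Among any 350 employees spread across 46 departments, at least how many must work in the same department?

8

The 350 employees fall into 46 departments.
If each of the 46 departments held at most 7, the total would be at most 46 × 7 = 322 < 350, a contradiction.
So at least one holds ⌈350/46⌉ = 8.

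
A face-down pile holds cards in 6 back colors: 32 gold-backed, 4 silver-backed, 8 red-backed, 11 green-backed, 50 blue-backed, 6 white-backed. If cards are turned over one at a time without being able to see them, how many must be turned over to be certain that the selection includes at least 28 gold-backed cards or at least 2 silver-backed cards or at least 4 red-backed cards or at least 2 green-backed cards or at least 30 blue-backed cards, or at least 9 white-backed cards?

68

Each of the 6 back colors has its own threshold; avoid all of them simultaneously.
The worst case stops just short of every target: 27 gold-backed, 1 silver-backed, 3 red-backed, 1 green-backed, 29 blue-backed, all 6 white-backed — 27 + 1 + 3 + 1 + 29 + 6 = 67 cards.
One more card must push some back color to its target, so 67 + 1 = 68.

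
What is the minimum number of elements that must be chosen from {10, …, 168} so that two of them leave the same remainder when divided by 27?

Group the integers by remainder mod 27; there are 27 residue classes, each nonempty in this range.
Choosing one from each class (27 integers) avoids any shared remainder.
One more choice must repeat a class, so two differ by a multiple of 27. Hence 27 + 1 = 28.

28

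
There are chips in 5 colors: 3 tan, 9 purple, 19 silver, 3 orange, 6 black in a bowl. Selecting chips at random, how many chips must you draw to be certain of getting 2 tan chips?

39

To avoid tan chips as long as possible, exhaust the other 4 colors first.
The worst case draws every non-tan chip first: 9 + 19 + 3 + 6 = 37.
The next 2 draws are then forced to be tan, giving 37 + 2 = 39.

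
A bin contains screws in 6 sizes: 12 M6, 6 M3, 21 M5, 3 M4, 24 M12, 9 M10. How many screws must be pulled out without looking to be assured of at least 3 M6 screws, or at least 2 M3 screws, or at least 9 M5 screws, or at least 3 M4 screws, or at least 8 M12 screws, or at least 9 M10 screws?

The worst case stops just short of every target: 2 M6, 1 M3, 8 M5, 2 M4, 7 M12, 8 M10 — 2 + 1 + 8 + 2 + 7 + 8 = 28 screws.
One more screw must push some size to its target, so 28 + 1 = 29.

29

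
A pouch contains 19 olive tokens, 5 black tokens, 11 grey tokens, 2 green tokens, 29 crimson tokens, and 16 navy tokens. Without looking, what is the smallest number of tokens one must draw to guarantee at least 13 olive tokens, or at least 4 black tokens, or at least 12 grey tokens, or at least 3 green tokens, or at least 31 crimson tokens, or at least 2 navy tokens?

The worst case stops just short of every target: 12 olive, 3 black, 11 grey, 2 green, all 29 crimson, 1 navy — 12 + 3 + 11 + 2 + 29 + 1 = 58 tokens.
One more token must push some color to its target, so 58 + 1 = 59.

59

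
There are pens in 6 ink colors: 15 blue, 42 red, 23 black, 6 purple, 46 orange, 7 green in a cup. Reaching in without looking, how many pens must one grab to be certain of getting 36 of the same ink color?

Treat the 6 ink colors as pigeonholes.
In the worst case we take at most 35 of each ink color, but all 15 blue, all 23 black, all 6 purple, and all 7 green (fewer than 35), giving 15 + 35 + 23 + 6 + 35 + 7 = 121.
One more pen then forces some ink color to 36, so 121 + 1 = 122.

122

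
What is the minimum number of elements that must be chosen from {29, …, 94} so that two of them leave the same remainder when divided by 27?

28

Group the integers by remainder mod 27; there are 27 residue classes, each nonempty in this range.
Choosing one from each class (27 integers) avoids any shared remainder.
One more choice must repeat a class, so two differ by a multiple of 27. Hence 27 + 1 = 28.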